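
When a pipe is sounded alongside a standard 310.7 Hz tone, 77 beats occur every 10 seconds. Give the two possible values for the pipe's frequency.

Beat frequency = 77/10 = 7.7 Hz.
|f − 310.7| = 7.7, so f = 310.7 ± 7.7.

303 Hz or 318.4 Hz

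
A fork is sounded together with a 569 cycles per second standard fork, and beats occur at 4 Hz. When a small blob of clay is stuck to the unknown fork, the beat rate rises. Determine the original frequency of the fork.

565 Hz

|f − 569| = 4, so the fork was at either 565 Hz or 573 Hz.
Adding mass to a fork lowers its frequency; the adjustment lowers the fork's frequency.
The beat rate rose, so the adjustment moved the fork further from 569 Hz — it was already below the reference.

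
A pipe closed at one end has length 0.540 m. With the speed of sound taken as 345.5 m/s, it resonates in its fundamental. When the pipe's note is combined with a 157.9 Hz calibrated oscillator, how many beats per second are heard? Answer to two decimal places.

Closed pipe (odd harmonics): f_n = n·v/(4L) = 1·345.5/(4·0.540) = 159.9537 Hz.
f_beat = |159.9537 − 157.9| = 2.05 Hz.

2.05 Hz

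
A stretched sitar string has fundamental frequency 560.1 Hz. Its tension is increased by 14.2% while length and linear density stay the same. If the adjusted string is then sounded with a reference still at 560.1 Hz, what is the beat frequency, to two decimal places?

38.45 Hz

For a string, f ∝ √T, so the new frequency is 560.1·√1.142 = 598.5475 Hz.
f_beat = |598.5475 − 560.1| = 38.45 Hz.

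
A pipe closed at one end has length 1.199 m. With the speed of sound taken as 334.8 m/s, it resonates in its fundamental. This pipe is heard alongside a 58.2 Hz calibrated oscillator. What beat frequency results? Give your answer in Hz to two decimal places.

Closed pipe (odd harmonics): f_n = n·v/(4L) = 1·334.8/(4·1.199) = 69.8082 Hz.
f_beat = |69.8082 − 58.2| = 11.61 Hz.

11.61 Hz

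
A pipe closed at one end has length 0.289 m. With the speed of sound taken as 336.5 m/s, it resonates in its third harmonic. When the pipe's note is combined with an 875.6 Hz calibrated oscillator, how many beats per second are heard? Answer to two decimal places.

Closed pipe (odd harmonics): f_n = n·v/(4L) = 3·336.5/(4·0.289) = 873.2699 Hz.
f_beat = |873.2699 − 875.6| = 2.33 Hz.

2.33 Hz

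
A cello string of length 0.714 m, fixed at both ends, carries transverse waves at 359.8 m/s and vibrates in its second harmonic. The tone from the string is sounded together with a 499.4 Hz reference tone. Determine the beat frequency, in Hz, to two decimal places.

4.52 Hz

For a string fixed at both ends, f_n = n·v/(2L) = 2·359.8/(2·0.714) = 503.9216 Hz.
f_beat = |503.9216 − 499.4| = 4.52 Hz.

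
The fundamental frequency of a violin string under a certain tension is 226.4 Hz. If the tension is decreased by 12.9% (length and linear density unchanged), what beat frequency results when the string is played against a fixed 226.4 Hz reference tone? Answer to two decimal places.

15.11 Hz

For a string, f ∝ √T, so the new frequency is 226.4·√0.871 = 211.2932 Hz.
f_beat = |211.2932 − 226.4| = 15.11 Hz.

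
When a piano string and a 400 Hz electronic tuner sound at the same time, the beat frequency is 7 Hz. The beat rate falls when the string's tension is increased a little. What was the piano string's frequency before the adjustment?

|f − 400| = 7, so the piano string was at either 393 Hz or 407 Hz.
Higher tension means higher frequency; the adjustment raises the piano string's frequency.
The beat rate fell, so the adjustment moved the piano string toward 400 Hz — it must have started below the reference.

393 Hz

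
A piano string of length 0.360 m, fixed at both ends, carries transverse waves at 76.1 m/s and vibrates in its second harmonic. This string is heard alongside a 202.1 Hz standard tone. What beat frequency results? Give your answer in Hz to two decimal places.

9.29 Hz

For a string fixed at both ends, f_n = n·v/(2L) = 2·76.1/(2·0.360) = 211.3889 Hz.
f_beat = |211.3889 − 202.1| = 9.29 Hz.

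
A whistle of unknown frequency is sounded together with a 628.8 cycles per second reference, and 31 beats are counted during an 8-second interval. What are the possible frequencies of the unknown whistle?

624.925 Hz or 632.675 Hz

Beat frequency = 31/8 = 3.875 Hz.
|f − 628.8| = 3.875, so f = 628.8 ± 3.875.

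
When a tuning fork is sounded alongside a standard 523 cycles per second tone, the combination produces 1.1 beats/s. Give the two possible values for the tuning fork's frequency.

521.9 Hz or 524.1 Hz

|f − 523| = 1.1, so f = 523 ± 1.1.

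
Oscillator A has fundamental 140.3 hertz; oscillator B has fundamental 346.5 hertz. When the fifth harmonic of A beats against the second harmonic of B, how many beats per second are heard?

Fifth harmonic of the first: 5·140.3 = 701.5 Hz.
Second harmonic of the second: 2·346.5 = 693.0 Hz.
f_beat = |701.5 − 693.0| = 8.5 Hz.

8.5 Hz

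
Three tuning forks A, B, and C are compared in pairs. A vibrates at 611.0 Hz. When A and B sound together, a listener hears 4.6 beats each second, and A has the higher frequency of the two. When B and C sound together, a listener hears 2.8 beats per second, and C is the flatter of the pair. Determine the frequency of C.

B is below A, so f_B = 611.0 − 4.6 = 606.4 Hz.
C is below B, so f_C = 606.4 − 2.8 = 603.6 Hz.

603.6 Hz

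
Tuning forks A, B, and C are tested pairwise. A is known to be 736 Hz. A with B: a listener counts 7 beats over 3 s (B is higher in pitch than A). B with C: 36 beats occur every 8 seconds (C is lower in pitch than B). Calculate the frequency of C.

733.8333 Hz

A–B: Beat frequency = 7/3 = 2.3333 Hz.
B is above A, so f_B = 736 + 2.3333 = 738.3333 Hz.
B–C: Beat frequency = 36/8 = 4.5 Hz.
C is below B, so f_C = 738.3333 − 4.5 = 733.8333 Hz.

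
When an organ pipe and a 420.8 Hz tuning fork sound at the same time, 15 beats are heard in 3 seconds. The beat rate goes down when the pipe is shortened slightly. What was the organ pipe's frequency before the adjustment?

415.8 Hz

Beat frequency = 15/3 = 5 Hz.
|f − 420.8| = 5, so the organ pipe was at either 415.8 Hz or 425.8 Hz.
A shorter pipe has a higher fundamental; the adjustment raises the organ pipe's frequency.
The beat rate fell, so the adjustment moved the organ pipe toward 420.8 Hz — it must have started below the reference.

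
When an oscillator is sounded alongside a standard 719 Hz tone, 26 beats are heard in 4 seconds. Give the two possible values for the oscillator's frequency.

Beat frequency = 26/4 = 6.5 Hz.
|f − 719| = 6.5, so f = 719 ± 6.5.

712.5 Hz or 725.5 Hz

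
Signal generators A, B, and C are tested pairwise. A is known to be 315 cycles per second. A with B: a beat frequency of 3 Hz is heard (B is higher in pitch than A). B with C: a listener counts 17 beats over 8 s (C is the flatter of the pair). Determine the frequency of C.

315.875 Hz

B is above A, so f_B = 315 + 3 = 318 Hz.
B–C: Beat frequency = 17/8 = 2.125 Hz.
C is below B, so f_C = 318 − 2.125 = 315.875 Hz.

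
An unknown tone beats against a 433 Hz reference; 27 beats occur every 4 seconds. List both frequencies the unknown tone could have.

426.25 Hz or 439.75 Hz

Beat frequency = 27/4 = 6.75 Hz.
|f − 433| = 6.75, so f = 433 ± 6.75.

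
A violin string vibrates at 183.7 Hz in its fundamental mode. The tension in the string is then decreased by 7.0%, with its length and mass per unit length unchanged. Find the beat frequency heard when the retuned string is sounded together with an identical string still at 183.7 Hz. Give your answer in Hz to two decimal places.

For a string, f ∝ √T, so the new frequency is 183.7·√0.930 = 177.1539 Hz.
f_beat = |177.1539 − 183.7| = 6.55 Hz.

6.55 Hz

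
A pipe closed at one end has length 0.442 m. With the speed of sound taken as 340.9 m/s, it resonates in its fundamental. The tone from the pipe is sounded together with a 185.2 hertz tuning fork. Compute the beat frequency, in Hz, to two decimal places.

7.62 Hz

Closed pipe (odd harmonics): f_n = n·v/(4L) = 1·340.9/(4·0.442) = 192.8167 Hz.
f_beat = |192.8167 − 185.2| = 7.62 Hz.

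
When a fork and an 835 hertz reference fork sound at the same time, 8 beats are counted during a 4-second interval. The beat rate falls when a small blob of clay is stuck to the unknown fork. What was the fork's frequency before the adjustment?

837 Hz

Beat frequency = 8/4 = 2 Hz.
|f − 835| = 2, so the fork was at either 833 Hz or 837 Hz.
Adding mass to a fork lowers its frequency; the adjustment lowers the fork's frequency.
The beat rate fell, so the adjustment moved the fork toward 835 Hz — it must have started above the reference.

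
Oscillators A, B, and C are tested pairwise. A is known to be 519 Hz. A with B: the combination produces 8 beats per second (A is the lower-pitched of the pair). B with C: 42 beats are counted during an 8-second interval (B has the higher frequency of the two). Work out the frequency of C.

B is above A, so f_B = 519 + 8 = 527 Hz.
B–C: Beat frequency = 42/8 = 5.25 Hz.
C is below B, so f_C = 527 − 5.25 = 521.75 Hz.

521.75 Hz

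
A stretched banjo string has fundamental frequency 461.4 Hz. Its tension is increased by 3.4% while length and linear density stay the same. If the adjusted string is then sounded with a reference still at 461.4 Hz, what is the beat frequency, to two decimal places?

For a string, f ∝ √T, so the new frequency is 461.4·√1.034 = 469.1782 Hz.
f_beat = |469.1782 − 461.4| = 7.78 Hz.

7.78 Hz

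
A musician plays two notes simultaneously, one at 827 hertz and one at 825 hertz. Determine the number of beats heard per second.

Beats arise from superposition of two nearby frequencies; the beat rate is |f₁ − f₂|.
|827 − 825| = 2 Hz.

2 Hz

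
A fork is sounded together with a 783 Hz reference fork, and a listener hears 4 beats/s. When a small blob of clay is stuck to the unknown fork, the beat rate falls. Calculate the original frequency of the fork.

|f − 783| = 4, so the fork was at either 779 Hz or 787 Hz.
Adding mass to a fork lowers its frequency; the adjustment lowers the fork's frequency.
The beat rate fell, so the adjustment moved the fork toward 783 Hz — it must have started above the reference.

787 Hz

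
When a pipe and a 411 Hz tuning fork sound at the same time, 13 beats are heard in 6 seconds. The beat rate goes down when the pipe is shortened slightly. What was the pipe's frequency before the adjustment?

408.8333 Hz

Beat frequency = 13/6 = 2.1667 Hz.
|f − 411| = 2.1667, so the pipe was at either 408.8333 Hz or 413.1667 Hz.
A shorter pipe has a higher fundamental; the adjustment raises the pipe's frequency.
The beat rate fell, so the adjustment moved the pipe toward 411 Hz — it must have started below the reference.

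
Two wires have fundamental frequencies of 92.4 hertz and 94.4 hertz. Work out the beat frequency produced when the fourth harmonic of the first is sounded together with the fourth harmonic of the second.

Fourth harmonic of the first: 4·92.4 = 369.6 Hz.
Fourth harmonic of the second: 4·94.4 = 377.6 Hz.
f_beat = |369.6 − 377.6| = 8.0 Hz.

8.0 Hz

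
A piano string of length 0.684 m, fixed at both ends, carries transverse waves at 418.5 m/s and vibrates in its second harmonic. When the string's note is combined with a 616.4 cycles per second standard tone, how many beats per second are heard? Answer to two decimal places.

For a string fixed at both ends, f_n = n·v/(2L) = 2·418.5/(2·0.684) = 611.8421 Hz.
f_beat = |611.8421 − 616.4| = 4.56 Hz.

4.56 Hz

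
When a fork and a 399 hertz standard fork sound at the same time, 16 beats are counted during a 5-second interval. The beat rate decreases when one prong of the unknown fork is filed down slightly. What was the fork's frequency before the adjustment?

395.8 Hz

Beat frequency = 16/5 = 3.2 Hz.
|f − 399| = 3.2, so the fork was at either 395.8 Hz or 402.2 Hz.
Filing a prong removes mass and raises the fork's frequency; the adjustment raises the fork's frequency.
The beat rate fell, so the adjustment moved the fork toward 399 Hz — it must have started below the reference.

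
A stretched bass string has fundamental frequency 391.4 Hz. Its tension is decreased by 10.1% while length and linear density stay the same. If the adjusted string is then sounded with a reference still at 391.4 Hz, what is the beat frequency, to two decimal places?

20.29 Hz

For a string, f ∝ √T, so the new frequency is 391.4·√0.899 = 371.1083 Hz.
f_beat = |371.1083 − 391.4| = 20.29 Hz.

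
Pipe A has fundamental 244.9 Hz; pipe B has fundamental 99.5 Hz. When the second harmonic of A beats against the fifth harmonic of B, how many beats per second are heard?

7.7 Hz

Second harmonic of the first: 2·244.9 = 489.8 Hz.
Fifth harmonic of the second: 5·99.5 = 497.5 Hz.
f_beat = |489.8 − 497.5| = 7.7 Hz.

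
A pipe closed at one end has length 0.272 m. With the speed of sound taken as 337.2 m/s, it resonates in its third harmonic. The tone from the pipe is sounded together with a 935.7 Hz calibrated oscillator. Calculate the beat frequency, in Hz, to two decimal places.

5.92 Hz

Closed pipe (odd harmonics): f_n = n·v/(4L) = 3·337.2/(4·0.272) = 929.7794 Hz.
f_beat = |929.7794 − 935.7| = 5.92 Hz.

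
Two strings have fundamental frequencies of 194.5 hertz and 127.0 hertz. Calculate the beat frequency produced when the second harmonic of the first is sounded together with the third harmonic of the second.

Second harmonic of the first: 2·194.5 = 389.0 Hz.
Third harmonic of the second: 3·127.0 = 381.0 Hz.
f_beat = |389.0 − 381.0| = 8.0 Hz.

8.0 Hz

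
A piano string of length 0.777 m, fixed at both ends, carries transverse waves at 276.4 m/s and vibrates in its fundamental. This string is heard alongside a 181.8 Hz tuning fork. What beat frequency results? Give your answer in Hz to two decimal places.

3.94 Hz

For a string fixed at both ends, f_n = n·v/(2L) = 1·276.4/(2·0.777) = 177.8636 Hz.
f_beat = |177.8636 − 181.8| = 3.94 Hz.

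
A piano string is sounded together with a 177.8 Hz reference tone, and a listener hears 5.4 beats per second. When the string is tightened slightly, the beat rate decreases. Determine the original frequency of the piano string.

|f − 177.8| = 5.4, so the piano string was at either 172.4 Hz or 183.2 Hz.
Increasing tension raises a string's frequency; the adjustment raises the piano string's frequency.
The beat rate fell, so the adjustment moved the piano string toward 177.8 Hz — it must have started below the reference.

172.4 Hz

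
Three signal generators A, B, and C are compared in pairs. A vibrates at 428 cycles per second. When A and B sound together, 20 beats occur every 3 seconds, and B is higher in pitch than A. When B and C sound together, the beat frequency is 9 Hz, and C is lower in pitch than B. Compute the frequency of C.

425.6667 Hz

A–B: Beat frequency = 20/3 = 6.6667 Hz.
B is above A, so f_B = 428 + 6.6667 = 434.6667 Hz.
C is below B, so f_C = 434.6667 − 9 = 425.6667 Hz.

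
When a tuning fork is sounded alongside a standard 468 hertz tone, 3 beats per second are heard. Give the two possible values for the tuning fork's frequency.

465 Hz or 471 Hz

|f − 468| = 3, so f = 468 ± 3.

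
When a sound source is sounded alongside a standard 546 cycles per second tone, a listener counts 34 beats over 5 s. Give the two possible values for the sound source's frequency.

539.2 Hz or 552.8 Hz

Beat frequency = 34/5 = 6.8 Hz.
|f − 546| = 6.8, so f = 546 ± 6.8.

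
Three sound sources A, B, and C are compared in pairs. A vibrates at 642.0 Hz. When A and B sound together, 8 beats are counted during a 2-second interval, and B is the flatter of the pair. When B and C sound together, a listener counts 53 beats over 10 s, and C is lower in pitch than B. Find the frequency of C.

632.7 Hz

A–B: Beat frequency = 8/2 = 4 Hz.
B is below A, so f_B = 642.0 − 4 = 638 Hz.
B–C: Beat frequency = 53/10 = 5.3 Hz.
C is below B, so f_C = 638 − 5.3 = 632.7 Hz.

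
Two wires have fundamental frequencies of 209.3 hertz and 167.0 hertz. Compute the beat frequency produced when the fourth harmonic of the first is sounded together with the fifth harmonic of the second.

Fourth harmonic of the first: 4·209.3 = 837.2 Hz.
Fifth harmonic of the second: 5·167.0 = 835.0 Hz.
f_beat = |837.2 − 835.0| = 2.2 Hz.

2.2 Hz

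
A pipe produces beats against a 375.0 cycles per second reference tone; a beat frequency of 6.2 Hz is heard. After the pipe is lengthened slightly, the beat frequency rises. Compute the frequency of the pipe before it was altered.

368.8 Hz

|f − 375.0| = 6.2, so the pipe was at either 368.8 Hz or 381.2 Hz.
A longer pipe has a lower fundamental; the adjustment lowers the pipe's frequency.
The beat rate rose, so the adjustment moved the pipe further from 375.0 Hz — it was already below the reference.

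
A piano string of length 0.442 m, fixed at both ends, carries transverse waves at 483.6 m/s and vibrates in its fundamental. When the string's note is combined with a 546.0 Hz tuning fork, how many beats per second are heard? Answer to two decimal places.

For a string fixed at both ends, f_n = n·v/(2L) = 1·483.6/(2·0.442) = 547.0588 Hz.
f_beat = |547.0588 − 546.0| = 1.06 Hz.

1.06 Hz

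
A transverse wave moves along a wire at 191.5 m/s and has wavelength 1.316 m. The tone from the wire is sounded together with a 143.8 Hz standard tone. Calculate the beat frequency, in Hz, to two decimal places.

1.72 Hz

Source frequency f = v/λ = 191.5/1.316 = 145.5167 Hz.
f_beat = |145.5167 − 143.8| = 1.72 Hz.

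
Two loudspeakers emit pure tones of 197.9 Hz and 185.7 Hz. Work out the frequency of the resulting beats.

12.2 Hz

The beat frequency equals the magnitude of the frequency difference.
|197.9 − 185.7| = 12.2 Hz.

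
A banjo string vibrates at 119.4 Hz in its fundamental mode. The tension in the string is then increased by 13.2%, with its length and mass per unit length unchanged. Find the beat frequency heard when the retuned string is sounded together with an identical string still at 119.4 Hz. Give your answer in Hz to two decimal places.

7.64 Hz

For a string, f ∝ √T, so the new frequency is 119.4·√1.132 = 127.0362 Hz.
f_beat = |127.0362 − 119.4| = 7.64 Hz.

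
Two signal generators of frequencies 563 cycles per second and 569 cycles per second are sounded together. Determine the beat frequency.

6 Hz

Beats arise from superposition of two nearby frequencies; the beat rate is |f₁ − f₂|.
|563 − 569| = 6 Hz.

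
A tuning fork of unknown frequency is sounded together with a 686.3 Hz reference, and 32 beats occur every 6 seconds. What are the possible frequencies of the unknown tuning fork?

Beat frequency = 32/6 = 5.3333 Hz.
|f − 686.3| = 5.3333, so f = 686.3 ± 5.3333.

680.9667 Hz or 691.6333 Hz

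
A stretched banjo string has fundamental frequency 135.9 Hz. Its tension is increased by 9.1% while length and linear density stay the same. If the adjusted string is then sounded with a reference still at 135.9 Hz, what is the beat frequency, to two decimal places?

6.05 Hz

For a string, f ∝ √T, so the new frequency is 135.9·√1.091 = 141.9488 Hz.
f_beat = |141.9488 − 135.9| = 6.05 Hz.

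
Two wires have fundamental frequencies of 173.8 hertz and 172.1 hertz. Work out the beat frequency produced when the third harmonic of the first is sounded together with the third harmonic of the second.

Third harmonic of the first: 3·173.8 = 521.4 Hz.
Third harmonic of the second: 3·172.1 = 516.3 Hz.
f_beat = |521.4 − 516.3| = 5.1 Hz.

5.1 Hz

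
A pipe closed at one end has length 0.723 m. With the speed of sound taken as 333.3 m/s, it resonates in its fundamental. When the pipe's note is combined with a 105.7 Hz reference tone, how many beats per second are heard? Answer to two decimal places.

9.55 Hz

Closed pipe (odd harmonics): f_n = n·v/(4L) = 1·333.3/(4·0.723) = 115.2490 Hz.
f_beat = |115.2490 − 105.7| = 9.55 Hz.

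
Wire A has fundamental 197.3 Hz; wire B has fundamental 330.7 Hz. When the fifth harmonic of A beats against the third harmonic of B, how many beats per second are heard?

Fifth harmonic of the first: 5·197.3 = 986.5 Hz.
Third harmonic of the second: 3·330.7 = 992.1 Hz.
f_beat = |986.5 − 992.1| = 5.6 Hz.

5.6 Hz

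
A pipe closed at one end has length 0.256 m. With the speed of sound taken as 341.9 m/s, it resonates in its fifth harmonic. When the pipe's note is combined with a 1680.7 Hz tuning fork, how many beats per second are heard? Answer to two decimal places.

11.27 Hz

Closed pipe (odd harmonics): f_n = n·v/(4L) = 5·341.9/(4·0.256) = 1669.4336 Hz.
f_beat = |1669.4336 − 1680.7| = 11.27 Hz.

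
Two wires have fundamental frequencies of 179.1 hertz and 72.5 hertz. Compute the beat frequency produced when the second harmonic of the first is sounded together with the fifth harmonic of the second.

Second harmonic of the first: 2·179.1 = 358.2 Hz.
Fifth harmonic of the second: 5·72.5 = 362.5 Hz.
f_beat = |358.2 − 362.5| = 4.3 Hz.

4.3 Hz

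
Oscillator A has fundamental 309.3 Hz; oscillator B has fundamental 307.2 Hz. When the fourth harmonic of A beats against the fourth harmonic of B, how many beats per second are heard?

Fourth harmonic of the first: 4·309.3 = 1237.2 Hz.
Fourth harmonic of the second: 4·307.2 = 1228.8 Hz.
f_beat = |1237.2 − 1228.8| = 8.4 Hz.

8.4 Hz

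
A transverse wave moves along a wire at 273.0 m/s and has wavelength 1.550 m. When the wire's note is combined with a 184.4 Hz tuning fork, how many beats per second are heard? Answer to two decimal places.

8.27 Hz

Source frequency f = v/λ = 273.0/1.550 = 176.1290 Hz.
f_beat = |176.1290 − 184.4| = 8.27 Hz.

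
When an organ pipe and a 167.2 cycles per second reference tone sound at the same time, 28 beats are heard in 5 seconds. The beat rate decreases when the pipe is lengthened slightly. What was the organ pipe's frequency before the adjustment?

Beat frequency = 28/5 = 5.6 Hz.
|f − 167.2| = 5.6, so the organ pipe was at either 161.6 Hz or 172.8 Hz.
A longer pipe has a lower fundamental; the adjustment lowers the organ pipe's frequency.
The beat rate fell, so the adjustment moved the organ pipe toward 167.2 Hz — it must have started above the reference.

172.8 Hz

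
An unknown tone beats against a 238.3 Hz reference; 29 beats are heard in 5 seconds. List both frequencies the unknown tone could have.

Beat frequency = 29/5 = 5.8 Hz.
|f − 238.3| = 5.8, so f = 238.3 ± 5.8.

232.5 Hz or 244.1 Hz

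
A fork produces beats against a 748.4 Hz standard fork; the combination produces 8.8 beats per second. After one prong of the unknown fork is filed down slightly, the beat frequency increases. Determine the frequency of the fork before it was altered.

757.2 Hz

|f − 748.4| = 8.8, so the fork was at either 739.6 Hz or 757.2 Hz.
Filing a prong removes mass and raises the fork's frequency; the adjustment raises the fork's frequency.
The beat rate rose, so the adjustment moved the fork further from 748.4 Hz — it was already above the reference.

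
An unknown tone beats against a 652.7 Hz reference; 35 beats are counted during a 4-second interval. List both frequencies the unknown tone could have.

Beat frequency = 35/4 = 8.75 Hz.
|f − 652.7| = 8.75, so f = 652.7 ± 8.75.

643.95 Hz or 661.45 Hz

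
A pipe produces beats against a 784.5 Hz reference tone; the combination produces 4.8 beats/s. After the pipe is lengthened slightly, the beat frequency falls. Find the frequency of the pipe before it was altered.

|f − 784.5| = 4.8, so the pipe was at either 779.7 Hz or 789.3 Hz.
A longer pipe has a lower fundamental; the adjustment lowers the pipe's frequency.
The beat rate fell, so the adjustment moved the pipe toward 784.5 Hz — it must have started above the reference.

789.3 Hz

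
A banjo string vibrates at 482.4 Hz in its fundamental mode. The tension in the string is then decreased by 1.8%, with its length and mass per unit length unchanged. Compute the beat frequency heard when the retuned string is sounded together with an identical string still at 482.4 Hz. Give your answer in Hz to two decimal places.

For a string, f ∝ √T, so the new frequency is 482.4·√0.982 = 478.0387 Hz.
f_beat = |478.0387 − 482.4| = 4.36 Hz.

4.36 Hz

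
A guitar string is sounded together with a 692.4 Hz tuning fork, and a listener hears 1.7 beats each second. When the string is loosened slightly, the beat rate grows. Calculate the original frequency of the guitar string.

690.7 Hz

|f − 692.4| = 1.7, so the guitar string was at either 690.7 Hz or 694.1 Hz.
Reducing tension lowers a string's frequency; the adjustment lowers the guitar string's frequency.
The beat rate rose, so the adjustment moved the guitar string further from 692.4 Hz — it was already below the reference.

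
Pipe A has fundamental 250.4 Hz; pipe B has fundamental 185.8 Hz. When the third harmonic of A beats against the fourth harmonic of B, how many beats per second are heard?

8.0 Hz

Third harmonic of the first: 3·250.4 = 751.2 Hz.
Fourth harmonic of the second: 4·185.8 = 743.2 Hz.
f_beat = |751.2 − 743.2| = 8.0 Hz.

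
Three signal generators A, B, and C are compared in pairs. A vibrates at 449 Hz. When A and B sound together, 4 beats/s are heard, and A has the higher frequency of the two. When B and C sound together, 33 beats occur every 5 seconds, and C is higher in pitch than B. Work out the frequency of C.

B is below A, so f_B = 449 − 4 = 445 Hz.
B–C: Beat frequency = 33/5 = 6.6 Hz.
C is above B, so f_C = 445 + 6.6 = 451.6 Hz.

451.6 Hz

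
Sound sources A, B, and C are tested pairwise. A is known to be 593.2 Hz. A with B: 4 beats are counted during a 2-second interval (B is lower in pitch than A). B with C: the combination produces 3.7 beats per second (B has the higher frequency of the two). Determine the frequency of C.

587.5 Hz

A–B: Beat frequency = 4/2 = 2 Hz.
B is below A, so f_B = 593.2 − 2 = 591.2 Hz.
C is below B, so f_C = 591.2 − 3.7 = 587.5 Hz.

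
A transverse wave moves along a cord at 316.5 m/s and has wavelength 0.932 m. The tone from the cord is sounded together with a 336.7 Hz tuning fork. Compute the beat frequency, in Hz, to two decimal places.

Source frequency f = v/λ = 316.5/0.932 = 339.5923 Hz.
f_beat = |339.5923 − 336.7| = 2.89 Hz.

2.89 Hz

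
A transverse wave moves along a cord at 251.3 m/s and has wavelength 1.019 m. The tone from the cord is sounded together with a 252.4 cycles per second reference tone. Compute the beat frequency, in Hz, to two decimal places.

5.79 Hz

Source frequency f = v/λ = 251.3/1.019 = 246.6143 Hz.
f_beat = |246.6143 − 252.4| = 5.79 Hz.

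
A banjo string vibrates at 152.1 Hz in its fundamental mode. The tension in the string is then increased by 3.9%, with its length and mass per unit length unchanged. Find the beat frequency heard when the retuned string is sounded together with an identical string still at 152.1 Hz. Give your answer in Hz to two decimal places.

For a string, f ∝ √T, so the new frequency is 152.1·√1.039 = 155.0376 Hz.
f_beat = |155.0376 − 152.1| = 2.94 Hz.

2.94 Hz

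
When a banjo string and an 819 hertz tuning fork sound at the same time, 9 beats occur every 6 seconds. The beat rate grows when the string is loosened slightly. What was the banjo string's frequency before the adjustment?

Beat frequency = 9/6 = 1.5 Hz.
|f − 819| = 1.5, so the banjo string was at either 817.5 Hz or 820.5 Hz.
Reducing tension lowers a string's frequency; the adjustment lowers the banjo string's frequency.
The beat rate rose, so the adjustment moved the banjo string further from 819 Hz — it was already below the reference.

817.5 Hz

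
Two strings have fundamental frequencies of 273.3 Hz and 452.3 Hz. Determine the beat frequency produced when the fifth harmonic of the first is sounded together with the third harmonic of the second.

Fifth harmonic of the first: 5·273.3 = 1366.5 Hz.
Third harmonic of the second: 3·452.3 = 1356.9 Hz.
f_beat = |1366.5 − 1356.9| = 9.6 Hz.

9.6 Hz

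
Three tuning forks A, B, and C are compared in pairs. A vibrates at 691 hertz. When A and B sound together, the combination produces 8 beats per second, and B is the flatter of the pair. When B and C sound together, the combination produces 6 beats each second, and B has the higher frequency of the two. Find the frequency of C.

677 Hz

B is below A, so f_B = 691 − 8 = 683 Hz.
C is below B, so f_C = 683 − 6 = 677 Hz.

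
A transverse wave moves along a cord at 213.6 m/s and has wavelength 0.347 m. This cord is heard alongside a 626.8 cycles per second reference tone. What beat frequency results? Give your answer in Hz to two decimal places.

Source frequency f = v/λ = 213.6/0.347 = 615.5620 Hz.
f_beat = |615.5620 − 626.8| = 11.24 Hz.

11.24 Hz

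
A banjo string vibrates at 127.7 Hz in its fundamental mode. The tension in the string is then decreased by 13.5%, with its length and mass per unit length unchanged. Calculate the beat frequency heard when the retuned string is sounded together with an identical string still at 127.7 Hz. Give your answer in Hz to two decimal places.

For a string, f ∝ √T, so the new frequency is 127.7·√0.865 = 118.7679 Hz.
f_beat = |118.7679 − 127.7| = 8.93 Hz.

8.93 Hz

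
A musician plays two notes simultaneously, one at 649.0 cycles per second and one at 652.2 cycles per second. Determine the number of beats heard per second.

3.2 Hz

The beat frequency equals the magnitude of the frequency difference.
|649.0 − 652.2| = 3.2 Hz.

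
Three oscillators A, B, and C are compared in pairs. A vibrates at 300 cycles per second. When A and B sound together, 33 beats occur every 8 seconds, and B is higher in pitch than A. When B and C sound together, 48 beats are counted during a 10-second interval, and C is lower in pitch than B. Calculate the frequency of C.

299.325 Hz

A–B: Beat frequency = 33/8 = 4.125 Hz.
B is above A, so f_B = 300 + 4.125 = 304.125 Hz.
B–C: Beat frequency = 48/10 = 4.8 Hz.
C is below B, so f_C = 304.125 − 4.8 = 299.325 Hz.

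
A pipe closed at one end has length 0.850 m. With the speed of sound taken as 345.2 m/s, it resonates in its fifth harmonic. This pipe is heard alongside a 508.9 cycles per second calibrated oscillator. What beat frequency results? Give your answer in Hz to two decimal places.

Closed pipe (odd harmonics): f_n = n·v/(4L) = 5·345.2/(4·0.850) = 507.6471 Hz.
f_beat = |507.6471 − 508.9| = 1.25 Hz.

1.25 Hz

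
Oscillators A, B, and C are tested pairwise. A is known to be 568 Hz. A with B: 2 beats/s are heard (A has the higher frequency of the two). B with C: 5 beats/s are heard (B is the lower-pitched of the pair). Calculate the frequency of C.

B is below A, so f_B = 568 − 2 = 566 Hz.
C is above B, so f_C = 566 + 5 = 571 Hz.

571 Hz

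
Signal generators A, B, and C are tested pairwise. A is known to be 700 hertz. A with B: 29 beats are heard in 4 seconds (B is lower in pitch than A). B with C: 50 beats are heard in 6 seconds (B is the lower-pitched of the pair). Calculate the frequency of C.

701.0833 Hz

A–B: Beat frequency = 29/4 = 7.25 Hz.
B is below A, so f_B = 700 − 7.25 = 692.75 Hz.
B–C: Beat frequency = 50/6 = 8.3333 Hz.
C is above B, so f_C = 692.75 + 8.3333 = 701.0833 Hz.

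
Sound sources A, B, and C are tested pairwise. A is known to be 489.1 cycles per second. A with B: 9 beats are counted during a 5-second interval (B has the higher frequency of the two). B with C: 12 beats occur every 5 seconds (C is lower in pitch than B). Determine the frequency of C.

488.5 Hz

A–B: Beat frequency = 9/5 = 1.8 Hz.
B is above A, so f_B = 489.1 + 1.8 = 490.9 Hz.
B–C: Beat frequency = 12/5 = 2.4 Hz.
C is below B, so f_C = 490.9 − 2.4 = 488.5 Hz.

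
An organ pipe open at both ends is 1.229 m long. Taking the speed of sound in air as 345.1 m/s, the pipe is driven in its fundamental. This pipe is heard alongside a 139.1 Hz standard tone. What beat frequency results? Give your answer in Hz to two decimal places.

1.30 Hz

Open pipe: f_n = n·v/(2L) = 1·345.1/(2·1.229) = 140.3987 Hz.
f_beat = |140.3987 − 139.1| = 1.30 Hz.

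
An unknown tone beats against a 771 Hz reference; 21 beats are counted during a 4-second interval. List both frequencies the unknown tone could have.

Beat frequency = 21/4 = 5.25 Hz.
|f − 771| = 5.25, so f = 771 ± 5.25.

765.75 Hz or 776.25 Hz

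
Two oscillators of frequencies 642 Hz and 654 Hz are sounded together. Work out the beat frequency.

12 Hz

The beat frequency equals the magnitude of the frequency difference.
|642 − 654| = 12 Hz.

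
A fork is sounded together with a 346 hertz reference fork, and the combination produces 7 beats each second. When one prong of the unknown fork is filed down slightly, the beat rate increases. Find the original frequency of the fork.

353 Hz

|f − 346| = 7, so the fork was at either 339 Hz or 353 Hz.
Filing a prong removes mass and raises the fork's frequency; the adjustment raises the fork's frequency.
The beat rate rose, so the adjustment moved the fork further from 346 Hz — it was already above the reference.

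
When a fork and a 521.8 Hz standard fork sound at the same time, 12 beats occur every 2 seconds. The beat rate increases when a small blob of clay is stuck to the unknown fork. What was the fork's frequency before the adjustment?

Beat frequency = 12/2 = 6 Hz.
|f − 521.8| = 6, so the fork was at either 515.8 Hz or 527.8 Hz.
Adding mass to a fork lowers its frequency; the adjustment lowers the fork's frequency.
The beat rate rose, so the adjustment moved the fork further from 521.8 Hz — it was already below the reference.

515.8 Hz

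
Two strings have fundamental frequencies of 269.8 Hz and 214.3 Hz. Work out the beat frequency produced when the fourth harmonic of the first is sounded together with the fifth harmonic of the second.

7.7 Hz

Fourth harmonic of the first: 4·269.8 = 1079.2 Hz.
Fifth harmonic of the second: 5·214.3 = 1071.5 Hz.
f_beat = |1079.2 − 1071.5| = 7.7 Hz.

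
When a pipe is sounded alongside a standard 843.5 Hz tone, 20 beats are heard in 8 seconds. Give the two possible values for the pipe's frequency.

841 Hz or 846 Hz

Beat frequency = 20/8 = 2.5 Hz.
|f − 843.5| = 2.5, so f = 843.5 ± 2.5.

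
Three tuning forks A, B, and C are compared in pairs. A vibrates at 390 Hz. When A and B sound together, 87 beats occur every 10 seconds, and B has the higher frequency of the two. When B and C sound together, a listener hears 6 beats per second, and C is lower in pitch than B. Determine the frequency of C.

392.7 Hz

A–B: Beat frequency = 87/10 = 8.7 Hz.
B is above A, so f_B = 390 + 8.7 = 398.7 Hz.
C is below B, so f_C = 398.7 − 6 = 392.7 Hz.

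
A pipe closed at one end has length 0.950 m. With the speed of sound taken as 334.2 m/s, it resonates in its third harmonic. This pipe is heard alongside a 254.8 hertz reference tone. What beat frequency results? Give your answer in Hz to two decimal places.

9.04 Hz

Closed pipe (odd harmonics): f_n = n·v/(4L) = 3·334.2/(4·0.950) = 263.8421 Hz.
f_beat = |263.8421 − 254.8| = 9.04 Hz.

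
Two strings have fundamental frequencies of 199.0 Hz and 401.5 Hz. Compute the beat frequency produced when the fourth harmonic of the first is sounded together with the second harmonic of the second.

7.0 Hz

Fourth harmonic of the first: 4·199.0 = 796.0 Hz.
Second harmonic of the second: 2·401.5 = 803.0 Hz.
f_beat = |796.0 − 803.0| = 7.0 Hz.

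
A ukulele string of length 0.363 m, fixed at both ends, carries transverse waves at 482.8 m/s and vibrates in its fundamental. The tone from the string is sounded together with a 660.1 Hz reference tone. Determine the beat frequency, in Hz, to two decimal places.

For a string fixed at both ends, f_n = n·v/(2L) = 1·482.8/(2·0.363) = 665.0138 Hz.
f_beat = |665.0138 − 660.1| = 4.91 Hz.

4.91 Hz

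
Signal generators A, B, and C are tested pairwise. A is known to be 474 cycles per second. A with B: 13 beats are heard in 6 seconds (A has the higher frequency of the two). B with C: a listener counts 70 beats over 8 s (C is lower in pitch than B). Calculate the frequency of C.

A–B: Beat frequency = 13/6 = 2.1667 Hz.
B is below A, so f_B = 474 − 2.1667 = 471.8333 Hz.
B–C: Beat frequency = 70/8 = 8.75 Hz.
C is below B, so f_C = 471.8333 − 8.75 = 463.0833 Hz.

463.0833 Hz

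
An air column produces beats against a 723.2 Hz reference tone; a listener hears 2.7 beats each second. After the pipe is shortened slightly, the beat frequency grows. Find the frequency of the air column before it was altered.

725.9 Hz

|f − 723.2| = 2.7, so the air column was at either 720.5 Hz or 725.9 Hz.
A shorter pipe has a higher fundamental; the adjustment raises the air column's frequency.
The beat rate rose, so the adjustment moved the air column further from 723.2 Hz — it was already above the reference.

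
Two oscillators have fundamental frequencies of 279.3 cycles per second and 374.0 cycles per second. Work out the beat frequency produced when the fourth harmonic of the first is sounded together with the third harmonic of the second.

4.8 Hz

Fourth harmonic of the first: 4·279.3 = 1117.2 Hz.
Third harmonic of the second: 3·374.0 = 1122.0 Hz.
f_beat = |1117.2 − 1122.0| = 4.8 Hz.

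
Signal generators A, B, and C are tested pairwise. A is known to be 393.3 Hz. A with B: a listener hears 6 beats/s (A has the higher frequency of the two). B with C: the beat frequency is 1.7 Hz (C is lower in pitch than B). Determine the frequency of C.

385.6 Hz

B is below A, so f_B = 393.3 − 6 = 387.3 Hz.
C is below B, so f_C = 387.3 − 1.7 = 385.6 Hz.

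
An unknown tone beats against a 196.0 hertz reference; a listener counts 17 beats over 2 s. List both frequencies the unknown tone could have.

187.5 Hz or 204.5 Hz

Beat frequency = 17/2 = 8.5 Hz.
|f − 196.0| = 8.5, so f = 196.0 ± 8.5.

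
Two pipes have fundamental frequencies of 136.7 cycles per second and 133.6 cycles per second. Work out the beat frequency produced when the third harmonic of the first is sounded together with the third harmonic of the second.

Third harmonic of the first: 3·136.7 = 410.1 Hz.
Third harmonic of the second: 3·133.6 = 400.8 Hz.
f_beat = |410.1 − 400.8| = 9.3 Hz.

9.3 Hz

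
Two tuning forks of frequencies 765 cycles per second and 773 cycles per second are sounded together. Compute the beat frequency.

Beats arise from superposition of two nearby frequencies; the beat rate is |f₁ − f₂|.
|765 − 773| = 8 Hz.

8 Hz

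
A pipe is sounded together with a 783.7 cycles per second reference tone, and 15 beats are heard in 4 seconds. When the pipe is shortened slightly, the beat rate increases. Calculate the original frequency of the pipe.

Beat frequency = 15/4 = 3.75 Hz.
|f − 783.7| = 3.75, so the pipe was at either 779.95 Hz or 787.45 Hz.
A shorter pipe has a higher fundamental; the adjustment raises the pipe's frequency.
The beat rate rose, so the adjustment moved the pipe further from 783.7 Hz — it was already above the reference.

787.45 Hz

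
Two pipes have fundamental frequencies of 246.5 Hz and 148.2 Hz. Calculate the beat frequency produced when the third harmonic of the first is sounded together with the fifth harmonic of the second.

Third harmonic of the first: 3·246.5 = 739.5 Hz.
Fifth harmonic of the second: 5·148.2 = 741.0 Hz.
f_beat = |739.5 − 741.0| = 1.5 Hz.

1.5 Hz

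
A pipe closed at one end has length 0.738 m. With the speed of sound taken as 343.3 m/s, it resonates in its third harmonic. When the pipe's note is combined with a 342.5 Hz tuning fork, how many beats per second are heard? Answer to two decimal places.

Closed pipe (odd harmonics): f_n = n·v/(4L) = 3·343.3/(4·0.738) = 348.8821 Hz.
f_beat = |348.8821 − 342.5| = 6.38 Hz.

6.38 Hz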